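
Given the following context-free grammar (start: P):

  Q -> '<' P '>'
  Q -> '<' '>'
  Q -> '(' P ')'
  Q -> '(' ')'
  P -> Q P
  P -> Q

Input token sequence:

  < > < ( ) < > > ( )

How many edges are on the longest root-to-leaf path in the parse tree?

[P [Q < >] [P [Q < [P [Q ( )] [P [Q < >]]] >] [P [Q ( )]]]]

6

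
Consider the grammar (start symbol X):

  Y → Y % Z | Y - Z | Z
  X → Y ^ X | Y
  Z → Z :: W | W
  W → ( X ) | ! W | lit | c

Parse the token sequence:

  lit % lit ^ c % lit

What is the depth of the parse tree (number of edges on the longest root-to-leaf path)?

[X [Y [Y [Z [W lit]]] % [Z [W lit]]] ^ [X [Y [Y [Z [W c]]] % [Z [W lit]]]]]

6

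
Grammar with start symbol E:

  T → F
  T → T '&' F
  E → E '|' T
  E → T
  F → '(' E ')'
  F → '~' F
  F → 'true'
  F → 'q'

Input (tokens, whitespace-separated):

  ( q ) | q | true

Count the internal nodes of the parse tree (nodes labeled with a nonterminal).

[E [E [E [T [F ( [E [T [F q]]] )]]] | [T [F q]]] | [T [F true]]]

12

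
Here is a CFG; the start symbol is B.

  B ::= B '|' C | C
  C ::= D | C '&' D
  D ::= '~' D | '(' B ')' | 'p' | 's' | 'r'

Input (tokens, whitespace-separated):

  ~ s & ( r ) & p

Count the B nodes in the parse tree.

[B [C [C [C [D ~ [D s]]] & [D ( [B [C [D r]]] )]] & [D p]]]

2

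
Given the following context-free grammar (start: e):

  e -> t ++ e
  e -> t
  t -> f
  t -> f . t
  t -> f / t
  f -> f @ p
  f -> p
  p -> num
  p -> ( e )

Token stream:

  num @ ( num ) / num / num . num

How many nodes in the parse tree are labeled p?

6

[e [t [f [f [p num]] @ [p ( [e [t [f [p num]]]] )]] / [t [f [p num]] / [t [f [p num]] . [t [f [p num]]]]]]]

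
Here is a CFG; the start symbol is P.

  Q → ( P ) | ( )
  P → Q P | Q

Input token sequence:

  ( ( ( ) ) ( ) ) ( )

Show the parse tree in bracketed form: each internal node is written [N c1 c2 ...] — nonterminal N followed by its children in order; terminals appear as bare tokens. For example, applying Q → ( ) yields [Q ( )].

P
Q P
( P ) P
( Q P ) P
( ( P ) P ) P
( ( Q ) P ) P
( ( ( ) ) P ) P
( ( ( ) ) Q ) P
( ( ( ) ) ( ) ) P
( ( ( ) ) ( ) ) Q
( ( ( ) ) ( ) ) ( )

[P [Q ( [P [Q ( [P [Q ( )]] )] [P [Q ( )]]] )] [P [Q ( )]]]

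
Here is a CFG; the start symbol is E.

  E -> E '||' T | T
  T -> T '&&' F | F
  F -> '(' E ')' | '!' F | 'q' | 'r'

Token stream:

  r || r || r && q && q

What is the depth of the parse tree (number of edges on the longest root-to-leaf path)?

[E [E [E [T [F r]]] || [T [F r]]] || [T [T [T [F r]] && [F q]] && [F q]]]

5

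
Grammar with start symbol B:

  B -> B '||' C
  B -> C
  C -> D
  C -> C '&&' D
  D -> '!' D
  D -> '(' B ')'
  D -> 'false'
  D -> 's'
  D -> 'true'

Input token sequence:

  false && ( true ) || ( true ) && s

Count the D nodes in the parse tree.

6

[B [B [C [C [D false]] && [D ( [B [C [D true]]] )]]] || [C [C [D ( [B [C [D true]]] )]] && [D s]]]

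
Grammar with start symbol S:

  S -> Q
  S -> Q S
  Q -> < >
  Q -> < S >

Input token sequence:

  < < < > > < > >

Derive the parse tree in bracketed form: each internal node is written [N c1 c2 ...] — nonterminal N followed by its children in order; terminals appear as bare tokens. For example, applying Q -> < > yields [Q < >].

S
Q
< S >
< Q S >
< < S > S >
< < Q > S >
< < < > > S >
< < < > > Q >
< < < > > < > >

[S [Q < [S [Q < [S [Q < >]] >] [S [Q < >]]] >]]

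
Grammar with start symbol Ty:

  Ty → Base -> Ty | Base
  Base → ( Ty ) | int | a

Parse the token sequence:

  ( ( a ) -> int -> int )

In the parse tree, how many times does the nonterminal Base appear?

[Ty [Base ( [Ty [Base ( [Ty [Base a]] )] -> [Ty [Base int] -> [Ty [Base int]]]] )]]

5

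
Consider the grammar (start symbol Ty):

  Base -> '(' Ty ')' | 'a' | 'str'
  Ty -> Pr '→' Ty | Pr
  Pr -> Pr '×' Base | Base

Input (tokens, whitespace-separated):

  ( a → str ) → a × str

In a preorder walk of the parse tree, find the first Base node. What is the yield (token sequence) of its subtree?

( a → str )

[Ty [Pr [Base ( [Ty [Pr [Base a]] → [Ty [Pr [Base str]]]] )]] → [Ty [Pr [Pr [Base a]] × [Base str]]]]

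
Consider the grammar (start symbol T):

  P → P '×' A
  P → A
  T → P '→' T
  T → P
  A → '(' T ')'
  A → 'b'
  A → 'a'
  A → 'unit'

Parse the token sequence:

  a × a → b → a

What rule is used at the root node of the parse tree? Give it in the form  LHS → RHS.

[T [P [P [A a]] × [A a]] → [T [P [A b]] → [T [P [A a]]]]]

T → P '→' T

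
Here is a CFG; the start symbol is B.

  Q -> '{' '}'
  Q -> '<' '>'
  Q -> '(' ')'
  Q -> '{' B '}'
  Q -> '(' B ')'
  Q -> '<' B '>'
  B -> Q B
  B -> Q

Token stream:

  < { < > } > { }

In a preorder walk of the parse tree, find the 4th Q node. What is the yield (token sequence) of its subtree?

[B [Q < [B [Q { [B [Q < >]] }]] >] [B [Q { }]]]

{ }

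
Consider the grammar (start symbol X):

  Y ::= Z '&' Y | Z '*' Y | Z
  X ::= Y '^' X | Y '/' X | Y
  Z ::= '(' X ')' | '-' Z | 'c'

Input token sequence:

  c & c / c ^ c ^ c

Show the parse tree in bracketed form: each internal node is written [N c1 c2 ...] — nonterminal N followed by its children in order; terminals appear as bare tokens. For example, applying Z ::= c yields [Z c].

[X [Y [Z c] & [Y [Z c]]] / [X [Y [Z c]] ^ [X [Y [Z c]] ^ [X [Y [Z c]]]]]]

X
Y / X
Z & Y / X
c & Y / X
c & Z / X
c & c / X
c & c / Y ^ X
c & c / Z ^ X
c & c / c ^ X
c & c / c ^ Y ^ X
c & c / c ^ Z ^ X
c & c / c ^ c ^ X
c & c / c ^ c ^ Y
c & c / c ^ c ^ Z
c & c / c ^ c ^ c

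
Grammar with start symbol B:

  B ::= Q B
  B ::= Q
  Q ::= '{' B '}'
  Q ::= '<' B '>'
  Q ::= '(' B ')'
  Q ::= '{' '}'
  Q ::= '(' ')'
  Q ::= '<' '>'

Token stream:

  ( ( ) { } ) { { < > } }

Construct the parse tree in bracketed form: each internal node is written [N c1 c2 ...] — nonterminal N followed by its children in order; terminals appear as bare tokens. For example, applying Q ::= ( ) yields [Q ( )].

B
Q B
( B ) B
( Q B ) B
( ( ) B ) B
( ( ) Q ) B
( ( ) { } ) B
( ( ) { } ) Q
( ( ) { } ) { B }
( ( ) { } ) { Q }
( ( ) { } ) { { B } }
( ( ) { } ) { { Q } }
( ( ) { } ) { { < > } }

[B [Q ( [B [Q ( )] [B [Q { }]]] )] [B [Q { [B [Q { [B [Q < >]] }]] }]]]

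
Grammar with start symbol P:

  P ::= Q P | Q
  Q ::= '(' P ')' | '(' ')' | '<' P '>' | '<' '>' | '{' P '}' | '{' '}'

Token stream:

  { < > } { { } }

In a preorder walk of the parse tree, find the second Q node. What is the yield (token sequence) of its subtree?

< >

[P [Q { [P [Q < >]] }] [P [Q { [P [Q { }]] }]]]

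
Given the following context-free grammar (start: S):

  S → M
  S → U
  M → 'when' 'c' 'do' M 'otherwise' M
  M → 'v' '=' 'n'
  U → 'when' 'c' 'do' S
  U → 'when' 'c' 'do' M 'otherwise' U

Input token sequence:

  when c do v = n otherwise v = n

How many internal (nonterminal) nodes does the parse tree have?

[S [M when c do [M v = n] otherwise [M v = n]]]

4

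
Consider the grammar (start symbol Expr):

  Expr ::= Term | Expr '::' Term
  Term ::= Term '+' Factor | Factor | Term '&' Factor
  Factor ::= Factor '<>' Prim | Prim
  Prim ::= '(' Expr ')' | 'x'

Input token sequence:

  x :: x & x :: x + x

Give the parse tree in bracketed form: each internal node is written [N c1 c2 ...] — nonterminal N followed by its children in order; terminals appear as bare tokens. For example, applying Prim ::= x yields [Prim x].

[Expr [Expr [Expr [Term [Factor [Prim x]]]] :: [Term [Term [Factor [Prim x]]] & [Factor [Prim x]]]] :: [Term [Term [Factor [Prim x]]] + [Factor [Prim x]]]]

Expr
Expr :: Term
Expr :: Term :: Term
Term :: Term :: Term
Factor :: Term :: Term
Prim :: Term :: Term
x :: Term :: Term
x :: Term & Factor :: Term
x :: Factor & Factor :: Term
x :: Prim & Factor :: Term
x :: x & Factor :: Term
x :: x & Prim :: Term
x :: x & x :: Term
x :: x & x :: Term + Factor
x :: x & x :: Factor + Factor
x :: x & x :: Prim + Factor
x :: x & x :: x + Factor
x :: x & x :: x + Prim
x :: x & x :: x + x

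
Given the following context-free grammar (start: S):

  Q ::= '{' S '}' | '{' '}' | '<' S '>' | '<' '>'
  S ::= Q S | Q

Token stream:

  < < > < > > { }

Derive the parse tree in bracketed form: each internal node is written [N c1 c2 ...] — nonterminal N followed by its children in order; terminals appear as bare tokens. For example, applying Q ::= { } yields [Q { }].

S
Q S
< S > S
< Q S > S
< < > S > S
< < > Q > S
< < > < > > S
< < > < > > Q
< < > < > > { }

[S [Q < [S [Q < >] [S [Q < >]]] >] [S [Q { }]]]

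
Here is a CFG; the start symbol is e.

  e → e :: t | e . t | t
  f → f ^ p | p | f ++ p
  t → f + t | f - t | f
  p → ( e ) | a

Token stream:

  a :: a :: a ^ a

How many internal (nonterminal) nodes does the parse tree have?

[e [e [e [t [f [p a]]]] :: [t [f [p a]]]] :: [t [f [f [p a]] ^ [p a]]]]

14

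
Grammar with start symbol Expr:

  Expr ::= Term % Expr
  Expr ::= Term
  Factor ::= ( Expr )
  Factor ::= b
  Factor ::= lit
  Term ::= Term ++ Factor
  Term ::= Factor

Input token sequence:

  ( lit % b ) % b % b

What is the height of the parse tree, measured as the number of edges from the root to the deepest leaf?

7

[Expr [Term [Factor ( [Expr [Term [Factor lit]] % [Expr [Term [Factor b]]]] )]] % [Expr [Term [Factor b]] % [Expr [Term [Factor b]]]]]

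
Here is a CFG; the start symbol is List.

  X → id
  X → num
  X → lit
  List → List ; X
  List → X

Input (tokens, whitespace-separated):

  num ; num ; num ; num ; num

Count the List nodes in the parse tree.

[List [List [List [List [List [X num]] ; [X num]] ; [X num]] ; [X num]] ; [X num]]

5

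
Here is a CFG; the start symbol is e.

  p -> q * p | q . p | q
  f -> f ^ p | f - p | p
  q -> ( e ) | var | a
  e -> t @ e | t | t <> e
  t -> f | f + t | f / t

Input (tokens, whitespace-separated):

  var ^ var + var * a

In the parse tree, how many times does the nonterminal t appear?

[e [t [f [f [p [q var]]] ^ [p [q var]]] + [t [f [p [q var] * [p [q a]]]]]]]

2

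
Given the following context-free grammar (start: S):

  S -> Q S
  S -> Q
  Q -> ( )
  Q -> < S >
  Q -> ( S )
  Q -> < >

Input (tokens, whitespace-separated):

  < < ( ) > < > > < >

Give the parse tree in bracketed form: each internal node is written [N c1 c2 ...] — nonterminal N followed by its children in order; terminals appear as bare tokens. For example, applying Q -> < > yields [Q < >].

[S [Q < [S [Q < [S [Q ( )]] >] [S [Q < >]]] >] [S [Q < >]]]

S
Q S
< S > S
< Q S > S
< < S > S > S
< < Q > S > S
< < ( ) > S > S
< < ( ) > Q > S
< < ( ) > < > > S
< < ( ) > < > > Q
< < ( ) > < > > < >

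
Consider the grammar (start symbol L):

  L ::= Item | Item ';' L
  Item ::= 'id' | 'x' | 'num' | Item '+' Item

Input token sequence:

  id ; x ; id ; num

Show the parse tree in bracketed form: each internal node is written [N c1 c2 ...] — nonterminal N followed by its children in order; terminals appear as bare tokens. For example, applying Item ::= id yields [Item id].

L
Item ; L
id ; L
id ; Item ; L
id ; x ; L
id ; x ; Item ; L
id ; x ; id ; L
id ; x ; id ; Item
id ; x ; id ; num

[L [Item id] ; [L [Item x] ; [L [Item id] ; [L [Item num]]]]]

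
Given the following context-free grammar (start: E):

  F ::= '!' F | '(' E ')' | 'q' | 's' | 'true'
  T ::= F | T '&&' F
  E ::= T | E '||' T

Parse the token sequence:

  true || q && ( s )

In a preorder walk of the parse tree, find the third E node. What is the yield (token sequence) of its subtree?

[E [E [T [F true]]] || [T [T [F q]] && [F ( [E [T [F s]]] )]]]

s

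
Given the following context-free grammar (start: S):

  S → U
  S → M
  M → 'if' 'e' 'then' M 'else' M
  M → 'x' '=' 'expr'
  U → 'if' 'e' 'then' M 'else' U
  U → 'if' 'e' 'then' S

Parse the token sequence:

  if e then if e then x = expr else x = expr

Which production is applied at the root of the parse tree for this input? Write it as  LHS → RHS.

[S [U if e then [S [M if e then [M x = expr] else [M x = expr]]]]]

S → U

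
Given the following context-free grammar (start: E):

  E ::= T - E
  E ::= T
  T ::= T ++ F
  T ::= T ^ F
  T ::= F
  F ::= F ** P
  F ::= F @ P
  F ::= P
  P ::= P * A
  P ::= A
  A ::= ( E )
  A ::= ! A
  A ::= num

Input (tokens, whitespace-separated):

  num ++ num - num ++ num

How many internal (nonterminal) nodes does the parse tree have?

[E [T [T [F [P [A num]]]] ++ [F [P [A num]]]] - [E [T [T [F [P [A num]]]] ++ [F [P [A num]]]]]]

18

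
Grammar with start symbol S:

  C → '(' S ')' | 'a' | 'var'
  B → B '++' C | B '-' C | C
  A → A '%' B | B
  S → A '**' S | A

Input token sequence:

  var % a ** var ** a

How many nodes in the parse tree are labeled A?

[S [A [A [B [C var]]] % [B [C a]]] ** [S [A [B [C var]]] ** [S [A [B [C a]]]]]]

4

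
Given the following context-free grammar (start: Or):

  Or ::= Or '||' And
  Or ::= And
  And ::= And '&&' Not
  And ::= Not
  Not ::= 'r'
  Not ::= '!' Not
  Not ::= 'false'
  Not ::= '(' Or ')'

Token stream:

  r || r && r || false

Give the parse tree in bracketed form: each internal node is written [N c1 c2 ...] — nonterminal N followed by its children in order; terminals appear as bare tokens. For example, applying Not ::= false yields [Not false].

[Or [Or [Or [And [Not r]]] || [And [And [Not r]] && [Not r]]] || [And [Not false]]]

Or
Or || And
Or || And || And
And || And || And
Not || And || And
r || And || And
r || And && Not || And
r || Not && Not || And
r || r && Not || And
r || r && r || And
r || r && r || Not
r || r && r || false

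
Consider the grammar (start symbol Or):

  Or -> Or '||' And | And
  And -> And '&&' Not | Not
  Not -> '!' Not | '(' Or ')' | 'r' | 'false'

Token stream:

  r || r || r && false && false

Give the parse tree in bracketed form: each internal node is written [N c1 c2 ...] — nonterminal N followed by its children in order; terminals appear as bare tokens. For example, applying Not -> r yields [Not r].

Or
Or || And
Or || And || And
And || And || And
Not || And || And
r || And || And
r || Not || And
r || r || And
r || r || And && Not
r || r || And && Not && Not
r || r || Not && Not && Not
r || r || r && Not && Not
r || r || r && false && Not
r || r || r && false && false

[Or [Or [Or [And [Not r]]] || [And [Not r]]] || [And [And [And [Not r]] && [Not false]] && [Not false]]]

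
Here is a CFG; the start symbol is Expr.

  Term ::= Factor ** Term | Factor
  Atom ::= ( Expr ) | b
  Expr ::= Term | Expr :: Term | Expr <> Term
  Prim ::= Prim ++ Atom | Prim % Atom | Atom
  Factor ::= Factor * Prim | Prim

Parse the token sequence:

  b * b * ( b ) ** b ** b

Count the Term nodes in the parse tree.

4

[Expr [Term [Factor [Factor [Factor [Prim [Atom b]]] * [Prim [Atom b]]] * [Prim [Atom ( [Expr [Term [Factor [Prim [Atom b]]]]] )]]] ** [Term [Factor [Prim [Atom b]]] ** [Term [Factor [Prim [Atom b]]]]]]]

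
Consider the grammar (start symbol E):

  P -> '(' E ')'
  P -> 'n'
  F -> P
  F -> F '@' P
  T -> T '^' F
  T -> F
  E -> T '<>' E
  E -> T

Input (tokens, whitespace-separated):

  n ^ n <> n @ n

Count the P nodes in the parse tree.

[E [T [T [F [P n]]] ^ [F [P n]]] <> [E [T [F [F [P n]] @ [P n]]]]]

4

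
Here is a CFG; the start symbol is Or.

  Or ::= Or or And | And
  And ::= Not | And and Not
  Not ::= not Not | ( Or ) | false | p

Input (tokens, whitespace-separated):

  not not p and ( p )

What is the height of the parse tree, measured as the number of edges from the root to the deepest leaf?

6

[Or [And [And [Not not [Not not [Not p]]]] and [Not ( [Or [And [Not p]]] )]]]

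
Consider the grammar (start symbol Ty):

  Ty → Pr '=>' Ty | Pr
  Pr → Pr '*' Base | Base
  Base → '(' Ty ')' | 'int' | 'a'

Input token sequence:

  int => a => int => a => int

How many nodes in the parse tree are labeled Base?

5

[Ty [Pr [Base int]] => [Ty [Pr [Base a]] => [Ty [Pr [Base int]] => [Ty [Pr [Base a]] => [Ty [Pr [Base int]]]]]]]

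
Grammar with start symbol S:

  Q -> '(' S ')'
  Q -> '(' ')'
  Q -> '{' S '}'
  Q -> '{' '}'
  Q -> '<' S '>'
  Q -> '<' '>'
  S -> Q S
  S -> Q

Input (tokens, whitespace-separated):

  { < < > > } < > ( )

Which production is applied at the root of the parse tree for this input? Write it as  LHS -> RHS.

S -> Q S

[S [Q { [S [Q < [S [Q < >]] >]] }] [S [Q < >] [S [Q ( )]]]]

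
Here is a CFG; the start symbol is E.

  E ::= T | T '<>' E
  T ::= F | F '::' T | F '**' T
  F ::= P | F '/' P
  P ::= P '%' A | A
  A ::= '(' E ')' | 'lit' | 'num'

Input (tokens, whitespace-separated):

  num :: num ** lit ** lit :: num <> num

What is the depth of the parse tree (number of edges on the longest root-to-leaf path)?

9

[E [T [F [P [A num]]] :: [T [F [P [A num]]] ** [T [F [P [A lit]]] ** [T [F [P [A lit]]] :: [T [F [P [A num]]]]]]]] <> [E [T [F [P [A num]]]]]]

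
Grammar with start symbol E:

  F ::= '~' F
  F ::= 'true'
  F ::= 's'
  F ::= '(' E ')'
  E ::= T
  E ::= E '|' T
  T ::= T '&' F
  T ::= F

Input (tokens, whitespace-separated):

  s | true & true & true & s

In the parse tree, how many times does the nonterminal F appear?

5

[E [E [T [F s]]] | [T [T [T [T [F true]] & [F true]] & [F true]] & [F s]]]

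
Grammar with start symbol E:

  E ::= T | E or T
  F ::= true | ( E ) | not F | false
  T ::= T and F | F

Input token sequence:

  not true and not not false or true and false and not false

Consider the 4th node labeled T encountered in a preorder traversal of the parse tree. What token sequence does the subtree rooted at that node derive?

[E [E [T [T [F not [F true]]] and [F not [F not [F false]]]]] or [T [T [T [F true]] and [F false]] and [F not [F false]]]]

true and false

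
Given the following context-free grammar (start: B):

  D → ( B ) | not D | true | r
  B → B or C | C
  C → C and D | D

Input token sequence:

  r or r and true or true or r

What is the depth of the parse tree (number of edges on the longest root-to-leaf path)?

6

[B [B [B [B [C [D r]]] or [C [C [D r]] and [D true]]] or [C [D true]]] or [C [D r]]]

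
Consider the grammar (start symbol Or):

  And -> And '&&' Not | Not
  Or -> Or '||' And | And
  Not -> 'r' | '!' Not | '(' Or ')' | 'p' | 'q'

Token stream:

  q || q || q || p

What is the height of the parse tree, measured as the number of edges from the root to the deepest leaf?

6

[Or [Or [Or [Or [And [Not q]]] || [And [Not q]]] || [And [Not q]]] || [And [Not p]]]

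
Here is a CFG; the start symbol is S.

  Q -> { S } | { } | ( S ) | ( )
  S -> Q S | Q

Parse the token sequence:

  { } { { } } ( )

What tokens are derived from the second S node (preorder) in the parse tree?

{ { } } ( )

[S [Q { }] [S [Q { [S [Q { }]] }] [S [Q ( )]]]]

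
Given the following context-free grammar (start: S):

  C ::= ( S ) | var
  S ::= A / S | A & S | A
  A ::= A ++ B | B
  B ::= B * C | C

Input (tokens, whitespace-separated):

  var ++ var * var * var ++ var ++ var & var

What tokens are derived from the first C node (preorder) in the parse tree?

[S [A [A [A [A [B [C var]]] ++ [B [B [B [C var]] * [C var]] * [C var]]] ++ [B [C var]]] ++ [B [C var]]] & [S [A [B [C var]]]]]

var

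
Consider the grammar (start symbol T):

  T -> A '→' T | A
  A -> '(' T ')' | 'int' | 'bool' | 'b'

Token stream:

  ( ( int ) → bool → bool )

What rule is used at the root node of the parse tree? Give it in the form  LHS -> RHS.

[T [A ( [T [A ( [T [A int]] )] → [T [A bool] → [T [A bool]]]] )]]

T -> A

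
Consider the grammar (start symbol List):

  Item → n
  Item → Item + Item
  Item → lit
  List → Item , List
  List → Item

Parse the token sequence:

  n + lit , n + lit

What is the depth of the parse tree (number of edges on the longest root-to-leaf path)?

[List [Item [Item n] + [Item lit]] , [List [Item [Item n] + [Item lit]]]]

4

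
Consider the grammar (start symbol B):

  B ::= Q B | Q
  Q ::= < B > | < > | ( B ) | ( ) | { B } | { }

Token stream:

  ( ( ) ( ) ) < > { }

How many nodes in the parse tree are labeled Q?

[B [Q ( [B [Q ( )] [B [Q ( )]]] )] [B [Q < >] [B [Q { }]]]]

5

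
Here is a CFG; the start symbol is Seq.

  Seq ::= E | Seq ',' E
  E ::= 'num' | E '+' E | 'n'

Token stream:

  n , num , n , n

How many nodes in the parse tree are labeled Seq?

[Seq [Seq [Seq [Seq [E n]] , [E num]] , [E n]] , [E n]]

4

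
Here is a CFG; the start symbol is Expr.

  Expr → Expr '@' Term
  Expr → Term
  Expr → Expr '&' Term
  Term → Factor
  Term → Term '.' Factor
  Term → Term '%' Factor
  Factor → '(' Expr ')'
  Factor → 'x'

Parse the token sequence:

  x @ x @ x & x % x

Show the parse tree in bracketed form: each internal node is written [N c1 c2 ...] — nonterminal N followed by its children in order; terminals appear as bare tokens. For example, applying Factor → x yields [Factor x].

Expr
Expr & Term
Expr @ Term & Term
Expr @ Term @ Term & Term
Term @ Term @ Term & Term
Factor @ Term @ Term & Term
x @ Term @ Term & Term
x @ Factor @ Term & Term
x @ x @ Term & Term
x @ x @ Factor & Term
x @ x @ x & Term
x @ x @ x & Term % Factor
x @ x @ x & Factor % Factor
x @ x @ x & x % Factor
x @ x @ x & x % x

[Expr [Expr [Expr [Expr [Term [Factor x]]] @ [Term [Factor x]]] @ [Term [Factor x]]] & [Term [Term [Factor x]] % [Factor x]]]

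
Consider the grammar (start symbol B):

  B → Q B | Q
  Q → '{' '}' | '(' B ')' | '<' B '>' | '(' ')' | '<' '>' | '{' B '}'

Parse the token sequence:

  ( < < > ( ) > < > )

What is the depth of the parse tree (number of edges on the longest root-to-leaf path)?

7

[B [Q ( [B [Q < [B [Q < >] [B [Q ( )]]] >] [B [Q < >]]] )]]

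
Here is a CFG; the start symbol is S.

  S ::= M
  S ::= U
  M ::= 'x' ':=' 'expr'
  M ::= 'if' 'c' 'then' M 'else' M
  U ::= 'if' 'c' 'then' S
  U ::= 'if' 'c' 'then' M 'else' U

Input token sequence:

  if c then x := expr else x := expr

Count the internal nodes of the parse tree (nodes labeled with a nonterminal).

[S [M if c then [M x := expr] else [M x := expr]]]

4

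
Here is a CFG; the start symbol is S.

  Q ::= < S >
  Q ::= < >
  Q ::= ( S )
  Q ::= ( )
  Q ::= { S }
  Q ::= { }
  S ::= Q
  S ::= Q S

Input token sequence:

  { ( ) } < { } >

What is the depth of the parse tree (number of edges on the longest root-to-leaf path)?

5

[S [Q { [S [Q ( )]] }] [S [Q < [S [Q { }]] >]]]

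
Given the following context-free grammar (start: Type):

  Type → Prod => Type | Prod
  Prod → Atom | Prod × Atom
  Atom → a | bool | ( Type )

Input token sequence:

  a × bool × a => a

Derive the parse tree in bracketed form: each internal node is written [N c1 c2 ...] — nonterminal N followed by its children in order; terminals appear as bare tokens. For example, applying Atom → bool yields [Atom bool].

Type
Prod => Type
Prod × Atom => Type
Prod × Atom × Atom => Type
Atom × Atom × Atom => Type
a × Atom × Atom => Type
a × bool × Atom => Type
a × bool × a => Type
a × bool × a => Prod
a × bool × a => Atom
a × bool × a => a

[Type [Prod [Prod [Prod [Atom a]] × [Atom bool]] × [Atom a]] => [Type [Prod [Atom a]]]]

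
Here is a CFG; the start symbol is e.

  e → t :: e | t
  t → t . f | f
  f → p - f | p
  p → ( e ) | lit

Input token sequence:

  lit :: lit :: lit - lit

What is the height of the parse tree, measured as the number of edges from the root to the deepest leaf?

7

[e [t [f [p lit]]] :: [e [t [f [p lit]]] :: [e [t [f [p lit] - [f [p lit]]]]]]]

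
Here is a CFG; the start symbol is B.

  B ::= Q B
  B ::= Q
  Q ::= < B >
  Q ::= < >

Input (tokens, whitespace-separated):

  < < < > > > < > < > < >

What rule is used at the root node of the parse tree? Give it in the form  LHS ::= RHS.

[B [Q < [B [Q < [B [Q < >]] >]] >] [B [Q < >] [B [Q < >] [B [Q < >]]]]]

B ::= Q B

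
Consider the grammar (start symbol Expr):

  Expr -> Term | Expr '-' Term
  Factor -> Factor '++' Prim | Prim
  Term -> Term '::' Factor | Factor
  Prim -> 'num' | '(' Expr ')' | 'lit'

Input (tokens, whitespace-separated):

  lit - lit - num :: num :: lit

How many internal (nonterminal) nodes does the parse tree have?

18

[Expr [Expr [Expr [Term [Factor [Prim lit]]]] - [Term [Factor [Prim lit]]]] - [Term [Term [Term [Factor [Prim num]]] :: [Factor [Prim num]]] :: [Factor [Prim lit]]]]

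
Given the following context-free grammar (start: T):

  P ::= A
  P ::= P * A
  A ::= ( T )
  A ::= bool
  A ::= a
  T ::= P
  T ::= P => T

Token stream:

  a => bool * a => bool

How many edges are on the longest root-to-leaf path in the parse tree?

[T [P [A a]] => [T [P [P [A bool]] * [A a]] => [T [P [A bool]]]]]

5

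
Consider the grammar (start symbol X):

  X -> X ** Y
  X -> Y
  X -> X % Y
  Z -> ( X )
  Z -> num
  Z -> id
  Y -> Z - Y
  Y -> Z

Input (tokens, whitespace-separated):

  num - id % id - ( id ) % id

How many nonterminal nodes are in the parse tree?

[X [X [X [Y [Z num] - [Y [Z id]]]] % [Y [Z id] - [Y [Z ( [X [Y [Z id]]] )]]]] % [Y [Z id]]]

16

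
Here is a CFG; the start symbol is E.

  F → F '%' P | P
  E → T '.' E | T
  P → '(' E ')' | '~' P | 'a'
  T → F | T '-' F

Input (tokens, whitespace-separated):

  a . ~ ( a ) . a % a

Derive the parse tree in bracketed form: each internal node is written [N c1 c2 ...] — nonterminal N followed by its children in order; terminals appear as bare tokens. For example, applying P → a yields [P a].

[E [T [F [P a]]] . [E [T [F [P ~ [P ( [E [T [F [P a]]]] )]]]] . [E [T [F [F [P a]] % [P a]]]]]]

E
T . E
F . E
P . E
a . E
a . T . E
a . F . E
a . P . E
a . ~ P . E
a . ~ ( E ) . E
a . ~ ( T ) . E
a . ~ ( F ) . E
a . ~ ( P ) . E
a . ~ ( a ) . E
a . ~ ( a ) . T
a . ~ ( a ) . F
a . ~ ( a ) . F % P
a . ~ ( a ) . P % P
a . ~ ( a ) . a % P
a . ~ ( a ) . a % a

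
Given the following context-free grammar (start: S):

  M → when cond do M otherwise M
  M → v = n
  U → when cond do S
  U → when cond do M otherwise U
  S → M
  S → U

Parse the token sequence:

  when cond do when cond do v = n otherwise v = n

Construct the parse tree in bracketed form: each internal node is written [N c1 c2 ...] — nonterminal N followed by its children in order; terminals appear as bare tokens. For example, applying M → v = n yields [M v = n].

S
U
when cond do S
when cond do M
when cond do when cond do M otherwise M
when cond do when cond do v = n otherwise M
when cond do when cond do v = n otherwise v = n

[S [U when cond do [S [M when cond do [M v = n] otherwise [M v = n]]]]]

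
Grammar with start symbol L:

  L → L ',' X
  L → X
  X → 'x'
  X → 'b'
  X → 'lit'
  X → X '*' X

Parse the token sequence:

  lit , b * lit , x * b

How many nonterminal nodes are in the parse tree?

[L [L [L [X lit]] , [X [X b] * [X lit]]] , [X [X x] * [X b]]]

10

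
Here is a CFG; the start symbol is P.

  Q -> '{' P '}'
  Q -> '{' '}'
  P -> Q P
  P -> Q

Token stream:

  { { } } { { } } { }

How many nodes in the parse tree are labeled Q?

5

[P [Q { [P [Q { }]] }] [P [Q { [P [Q { }]] }] [P [Q { }]]]]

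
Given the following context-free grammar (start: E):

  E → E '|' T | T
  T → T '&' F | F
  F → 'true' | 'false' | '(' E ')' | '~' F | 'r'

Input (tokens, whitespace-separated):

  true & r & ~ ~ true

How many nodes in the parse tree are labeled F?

5

[E [T [T [T [F true]] & [F r]] & [F ~ [F ~ [F true]]]]]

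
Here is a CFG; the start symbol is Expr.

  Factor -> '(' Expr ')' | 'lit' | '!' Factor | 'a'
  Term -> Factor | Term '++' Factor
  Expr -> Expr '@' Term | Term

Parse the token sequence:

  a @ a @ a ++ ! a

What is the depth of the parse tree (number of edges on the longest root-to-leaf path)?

[Expr [Expr [Expr [Term [Factor a]]] @ [Term [Factor a]]] @ [Term [Term [Factor a]] ++ [Factor ! [Factor a]]]]

5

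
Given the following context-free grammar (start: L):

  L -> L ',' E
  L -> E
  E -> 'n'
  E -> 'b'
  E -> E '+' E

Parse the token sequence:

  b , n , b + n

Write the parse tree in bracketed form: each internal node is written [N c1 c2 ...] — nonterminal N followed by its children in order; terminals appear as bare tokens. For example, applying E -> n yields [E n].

L
L , E
L , E , E
E , E , E
b , E , E
b , n , E
b , n , E + E
b , n , b + E
b , n , b + n

[L [L [L [E b]] , [E n]] , [E [E b] + [E n]]]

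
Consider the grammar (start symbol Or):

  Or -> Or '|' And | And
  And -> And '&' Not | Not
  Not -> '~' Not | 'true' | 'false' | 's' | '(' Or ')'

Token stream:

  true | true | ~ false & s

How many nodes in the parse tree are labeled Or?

[Or [Or [Or [And [Not true]]] | [And [Not true]]] | [And [And [Not ~ [Not false]]] & [Not s]]]

3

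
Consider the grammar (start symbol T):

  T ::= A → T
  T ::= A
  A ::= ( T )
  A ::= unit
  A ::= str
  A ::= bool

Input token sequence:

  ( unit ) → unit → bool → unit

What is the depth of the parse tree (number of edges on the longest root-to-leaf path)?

5

[T [A ( [T [A unit]] )] → [T [A unit] → [T [A bool] → [T [A unit]]]]]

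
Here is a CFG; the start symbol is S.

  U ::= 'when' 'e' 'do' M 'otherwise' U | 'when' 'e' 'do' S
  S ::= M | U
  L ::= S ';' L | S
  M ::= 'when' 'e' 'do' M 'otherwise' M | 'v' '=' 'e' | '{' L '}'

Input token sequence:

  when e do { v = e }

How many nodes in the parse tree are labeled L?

[S [U when e do [S [M { [L [S [M v = e]]] }]]]]

1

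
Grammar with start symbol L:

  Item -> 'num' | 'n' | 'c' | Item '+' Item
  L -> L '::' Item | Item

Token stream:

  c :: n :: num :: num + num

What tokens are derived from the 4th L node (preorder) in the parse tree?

[L [L [L [L [Item c]] :: [Item n]] :: [Item num]] :: [Item [Item num] + [Item num]]]

c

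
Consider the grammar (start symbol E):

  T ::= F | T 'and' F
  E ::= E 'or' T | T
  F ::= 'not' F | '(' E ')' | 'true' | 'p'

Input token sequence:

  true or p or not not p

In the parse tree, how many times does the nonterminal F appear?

5

[E [E [E [T [F true]]] or [T [F p]]] or [T [F not [F not [F p]]]]]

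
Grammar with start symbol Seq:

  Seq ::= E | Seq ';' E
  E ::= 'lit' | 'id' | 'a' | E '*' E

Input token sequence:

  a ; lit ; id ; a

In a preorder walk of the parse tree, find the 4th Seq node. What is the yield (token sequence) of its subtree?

a

[Seq [Seq [Seq [Seq [E a]] ; [E lit]] ; [E id]] ; [E a]]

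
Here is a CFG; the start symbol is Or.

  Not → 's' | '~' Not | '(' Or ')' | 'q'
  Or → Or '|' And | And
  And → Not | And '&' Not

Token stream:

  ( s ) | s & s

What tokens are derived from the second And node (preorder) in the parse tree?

[Or [Or [And [Not ( [Or [And [Not s]]] )]]] | [And [And [Not s]] & [Not s]]]

s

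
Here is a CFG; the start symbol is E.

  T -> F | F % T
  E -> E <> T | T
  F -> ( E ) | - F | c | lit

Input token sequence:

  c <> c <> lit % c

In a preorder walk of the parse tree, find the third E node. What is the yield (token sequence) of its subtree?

[E [E [E [T [F c]]] <> [T [F c]]] <> [T [F lit] % [T [F c]]]]

c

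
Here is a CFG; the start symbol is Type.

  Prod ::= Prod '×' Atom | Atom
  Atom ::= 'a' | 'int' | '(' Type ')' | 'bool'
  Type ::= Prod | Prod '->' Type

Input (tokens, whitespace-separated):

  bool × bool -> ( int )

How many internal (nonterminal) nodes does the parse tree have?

11

[Type [Prod [Prod [Atom bool]] × [Atom bool]] -> [Type [Prod [Atom ( [Type [Prod [Atom int]]] )]]]]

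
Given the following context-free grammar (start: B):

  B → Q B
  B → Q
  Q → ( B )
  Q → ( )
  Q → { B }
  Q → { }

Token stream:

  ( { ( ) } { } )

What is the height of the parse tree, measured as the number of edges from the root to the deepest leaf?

[B [Q ( [B [Q { [B [Q ( )]] }] [B [Q { }]]] )]]

6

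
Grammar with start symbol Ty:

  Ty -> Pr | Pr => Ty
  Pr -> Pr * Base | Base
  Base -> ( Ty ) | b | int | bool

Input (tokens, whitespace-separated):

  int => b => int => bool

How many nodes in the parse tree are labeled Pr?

[Ty [Pr [Base int]] => [Ty [Pr [Base b]] => [Ty [Pr [Base int]] => [Ty [Pr [Base bool]]]]]]

4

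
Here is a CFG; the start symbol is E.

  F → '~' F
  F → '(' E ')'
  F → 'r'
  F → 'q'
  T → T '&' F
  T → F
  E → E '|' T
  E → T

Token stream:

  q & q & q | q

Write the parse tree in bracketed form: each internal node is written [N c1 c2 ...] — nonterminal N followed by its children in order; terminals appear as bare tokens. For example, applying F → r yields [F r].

E
E | T
T | T
T & F | T
T & F & F | T
F & F & F | T
q & F & F | T
q & q & F | T
q & q & q | T
q & q & q | F
q & q & q | q

[E [E [T [T [T [F q]] & [F q]] & [F q]]] | [T [F q]]]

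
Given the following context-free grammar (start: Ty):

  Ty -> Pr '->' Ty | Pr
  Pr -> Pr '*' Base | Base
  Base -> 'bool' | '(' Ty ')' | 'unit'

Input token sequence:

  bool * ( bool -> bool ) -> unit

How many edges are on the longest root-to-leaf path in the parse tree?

[Ty [Pr [Pr [Base bool]] * [Base ( [Ty [Pr [Base bool]] -> [Ty [Pr [Base bool]]]] )]] -> [Ty [Pr [Base unit]]]]

7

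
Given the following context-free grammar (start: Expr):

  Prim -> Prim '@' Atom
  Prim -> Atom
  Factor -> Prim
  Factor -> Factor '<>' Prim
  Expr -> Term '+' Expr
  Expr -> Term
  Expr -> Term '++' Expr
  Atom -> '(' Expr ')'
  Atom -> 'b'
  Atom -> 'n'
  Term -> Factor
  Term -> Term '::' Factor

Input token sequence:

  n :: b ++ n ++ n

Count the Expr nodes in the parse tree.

3

[Expr [Term [Term [Factor [Prim [Atom n]]]] :: [Factor [Prim [Atom b]]]] ++ [Expr [Term [Factor [Prim [Atom n]]]] ++ [Expr [Term [Factor [Prim [Atom n]]]]]]]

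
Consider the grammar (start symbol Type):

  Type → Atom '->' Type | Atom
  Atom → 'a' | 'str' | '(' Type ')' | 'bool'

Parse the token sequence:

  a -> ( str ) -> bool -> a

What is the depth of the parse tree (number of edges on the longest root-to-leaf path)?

5

[Type [Atom a] -> [Type [Atom ( [Type [Atom str]] )] -> [Type [Atom bool] -> [Type [Atom a]]]]]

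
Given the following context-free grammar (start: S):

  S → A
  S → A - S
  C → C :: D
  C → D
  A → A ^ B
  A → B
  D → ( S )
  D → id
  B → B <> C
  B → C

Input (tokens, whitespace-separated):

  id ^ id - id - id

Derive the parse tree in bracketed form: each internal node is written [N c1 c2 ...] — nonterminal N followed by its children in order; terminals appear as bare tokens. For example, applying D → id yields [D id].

[S [A [A [B [C [D id]]]] ^ [B [C [D id]]]] - [S [A [B [C [D id]]]] - [S [A [B [C [D id]]]]]]]

S
A - S
A ^ B - S
B ^ B - S
C ^ B - S
D ^ B - S
id ^ B - S
id ^ C - S
id ^ D - S
id ^ id - S
id ^ id - A - S
id ^ id - B - S
id ^ id - C - S
id ^ id - D - S
id ^ id - id - S
id ^ id - id - A
id ^ id - id - B
id ^ id - id - C
id ^ id - id - D
id ^ id - id - id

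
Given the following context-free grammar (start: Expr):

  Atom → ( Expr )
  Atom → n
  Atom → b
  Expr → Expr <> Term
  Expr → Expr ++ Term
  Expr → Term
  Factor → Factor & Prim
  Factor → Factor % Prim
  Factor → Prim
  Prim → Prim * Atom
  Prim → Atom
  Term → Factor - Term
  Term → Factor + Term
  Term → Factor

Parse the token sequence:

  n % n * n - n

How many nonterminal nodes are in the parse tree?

[Expr [Term [Factor [Factor [Prim [Atom n]]] % [Prim [Prim [Atom n]] * [Atom n]]] - [Term [Factor [Prim [Atom n]]]]]]

14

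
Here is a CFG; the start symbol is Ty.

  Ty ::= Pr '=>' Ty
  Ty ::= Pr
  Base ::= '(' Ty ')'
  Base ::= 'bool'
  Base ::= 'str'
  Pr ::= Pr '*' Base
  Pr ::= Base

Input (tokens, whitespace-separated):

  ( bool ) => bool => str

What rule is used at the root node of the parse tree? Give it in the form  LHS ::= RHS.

[Ty [Pr [Base ( [Ty [Pr [Base bool]]] )]] => [Ty [Pr [Base bool]] => [Ty [Pr [Base str]]]]]

Ty ::= Pr '=>' Ty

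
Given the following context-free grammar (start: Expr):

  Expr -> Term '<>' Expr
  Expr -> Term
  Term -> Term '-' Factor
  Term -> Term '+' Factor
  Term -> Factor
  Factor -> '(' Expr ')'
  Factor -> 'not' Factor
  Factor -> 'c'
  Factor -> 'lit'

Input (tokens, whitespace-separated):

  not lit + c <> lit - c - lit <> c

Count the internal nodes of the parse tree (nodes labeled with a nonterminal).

16

[Expr [Term [Term [Factor not [Factor lit]]] + [Factor c]] <> [Expr [Term [Term [Term [Factor lit]] - [Factor c]] - [Factor lit]] <> [Expr [Term [Factor c]]]]]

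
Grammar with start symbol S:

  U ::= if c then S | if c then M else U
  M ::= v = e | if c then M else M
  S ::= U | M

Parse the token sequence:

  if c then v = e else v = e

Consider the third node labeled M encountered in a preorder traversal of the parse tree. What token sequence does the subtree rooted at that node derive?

[S [M if c then [M v = e] else [M v = e]]]

v = e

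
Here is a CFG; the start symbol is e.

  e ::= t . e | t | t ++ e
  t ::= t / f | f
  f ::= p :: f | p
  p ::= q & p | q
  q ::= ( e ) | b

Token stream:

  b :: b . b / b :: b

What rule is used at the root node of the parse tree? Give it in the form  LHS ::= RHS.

[e [t [f [p [q b]] :: [f [p [q b]]]]] . [e [t [t [f [p [q b]]]] / [f [p [q b]] :: [f [p [q b]]]]]]]

e ::= t . e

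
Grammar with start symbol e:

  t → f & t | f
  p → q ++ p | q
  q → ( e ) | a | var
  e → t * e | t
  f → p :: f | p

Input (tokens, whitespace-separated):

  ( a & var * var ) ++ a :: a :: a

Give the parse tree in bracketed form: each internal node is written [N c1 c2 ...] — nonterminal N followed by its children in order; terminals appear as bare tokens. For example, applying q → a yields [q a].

[e [t [f [p [q ( [e [t [f [p [q a]]] & [t [f [p [q var]]]]] * [e [t [f [p [q var]]]]]] )] ++ [p [q a]]] :: [f [p [q a]] :: [f [p [q a]]]]]]]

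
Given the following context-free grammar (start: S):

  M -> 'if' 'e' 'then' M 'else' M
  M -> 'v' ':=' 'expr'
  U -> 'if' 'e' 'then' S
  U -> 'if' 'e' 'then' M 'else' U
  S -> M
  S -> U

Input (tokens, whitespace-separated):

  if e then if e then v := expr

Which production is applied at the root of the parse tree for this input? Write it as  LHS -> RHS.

[S [U if e then [S [U if e then [S [M v := expr]]]]]]

S -> U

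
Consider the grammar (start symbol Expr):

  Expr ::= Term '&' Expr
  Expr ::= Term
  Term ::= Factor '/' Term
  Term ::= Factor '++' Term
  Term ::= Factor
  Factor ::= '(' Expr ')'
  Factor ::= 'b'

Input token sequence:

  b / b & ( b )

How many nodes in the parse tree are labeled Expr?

[Expr [Term [Factor b] / [Term [Factor b]]] & [Expr [Term [Factor ( [Expr [Term [Factor b]]] )]]]]

3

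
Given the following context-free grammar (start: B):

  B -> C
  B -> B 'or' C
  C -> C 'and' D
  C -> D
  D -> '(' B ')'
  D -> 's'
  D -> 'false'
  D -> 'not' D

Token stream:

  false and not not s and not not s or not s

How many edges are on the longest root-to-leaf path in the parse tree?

[B [B [C [C [C [D false]] and [D not [D not [D s]]]] and [D not [D not [D s]]]]] or [C [D not [D s]]]]

7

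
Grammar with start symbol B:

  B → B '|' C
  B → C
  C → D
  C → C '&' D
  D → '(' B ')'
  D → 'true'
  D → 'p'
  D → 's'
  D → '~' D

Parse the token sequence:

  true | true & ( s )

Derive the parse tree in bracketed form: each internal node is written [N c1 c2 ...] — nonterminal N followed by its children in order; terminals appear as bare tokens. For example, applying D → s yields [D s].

B
B | C
C | C
D | C
true | C
true | C & D
true | D & D
true | true & D
true | true & ( B )
true | true & ( C )
true | true & ( D )
true | true & ( s )

[B [B [C [D true]]] | [C [C [D true]] & [D ( [B [C [D s]]] )]]]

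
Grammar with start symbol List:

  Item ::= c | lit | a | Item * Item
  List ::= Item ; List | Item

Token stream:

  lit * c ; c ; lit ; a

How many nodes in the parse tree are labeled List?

[List [Item [Item lit] * [Item c]] ; [List [Item c] ; [List [Item lit] ; [List [Item a]]]]]

4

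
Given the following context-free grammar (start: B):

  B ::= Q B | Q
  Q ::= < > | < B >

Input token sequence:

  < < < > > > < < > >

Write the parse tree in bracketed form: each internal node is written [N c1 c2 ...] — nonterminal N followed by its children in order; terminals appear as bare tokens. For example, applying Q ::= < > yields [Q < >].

[B [Q < [B [Q < [B [Q < >]] >]] >] [B [Q < [B [Q < >]] >]]]

B
Q B
< B > B
< Q > B
< < B > > B
< < Q > > B
< < < > > > B
< < < > > > Q
< < < > > > < B >
< < < > > > < Q >
< < < > > > < < > >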